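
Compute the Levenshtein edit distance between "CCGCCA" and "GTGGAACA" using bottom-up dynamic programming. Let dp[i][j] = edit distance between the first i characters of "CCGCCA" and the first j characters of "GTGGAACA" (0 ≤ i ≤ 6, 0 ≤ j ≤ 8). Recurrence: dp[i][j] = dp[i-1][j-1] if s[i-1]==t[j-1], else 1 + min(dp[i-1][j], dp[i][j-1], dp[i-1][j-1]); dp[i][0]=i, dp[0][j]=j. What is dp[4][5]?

4

   ''  G  T  G  G  A  A  C  A
''  0  1  2  3  4  5  6  7  8
 C  1  1  2  3  4  5  6  6  7
 C  2  2  2  3  4  5  6  6  7
 G  3  2  3  2  3  4  5  6  7
 C  4  3  3  3  3  4  5  5  6
 C  5  4  4  4  4  4  5  5  6
 A  6  5  5  5  5  4  4  5  5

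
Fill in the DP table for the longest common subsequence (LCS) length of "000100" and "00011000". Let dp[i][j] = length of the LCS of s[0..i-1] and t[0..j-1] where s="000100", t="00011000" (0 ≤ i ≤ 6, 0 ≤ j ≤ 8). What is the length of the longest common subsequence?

6

   ''  0  0  0  1  1  0  0  0
''  0  0  0  0  0  0  0  0  0
 0  0  1  1  1  1  1  1  1  1
 0  0  1  2  2  2  2  2  2  2
 0  0  1  2  3  3  3  3  3  3
 1  0  1  2  3  4  4  4  4  4
 0  0  1  2  3  4  4  5  5  5
 0  0  1  2  3  4  4  5  6  6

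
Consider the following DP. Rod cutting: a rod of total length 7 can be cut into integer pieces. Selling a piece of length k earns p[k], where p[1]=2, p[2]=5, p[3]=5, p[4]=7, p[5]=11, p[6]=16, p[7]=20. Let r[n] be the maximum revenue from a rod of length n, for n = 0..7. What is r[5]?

12

   n    0    1    2    3    4    5    6    7
r[n]    0    2    5    7   10   12   16   20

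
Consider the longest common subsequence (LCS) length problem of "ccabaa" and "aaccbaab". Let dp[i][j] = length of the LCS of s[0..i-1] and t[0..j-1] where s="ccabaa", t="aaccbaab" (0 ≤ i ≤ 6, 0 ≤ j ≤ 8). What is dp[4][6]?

3

   ''  a  a  c  c  b  a  a  b
''  0  0  0  0  0  0  0  0  0
 c  0  0  0  1  1  1  1  1  1
 c  0  0  0  1  2  2  2  2  2
 a  0  1  1  1  2  2  3  3  3
 b  0  1  1  1  2  3  3  3  4
 a  0  1  2  2  2  3  4  4  4
 a  0  1  2  2  2  3  4  5  5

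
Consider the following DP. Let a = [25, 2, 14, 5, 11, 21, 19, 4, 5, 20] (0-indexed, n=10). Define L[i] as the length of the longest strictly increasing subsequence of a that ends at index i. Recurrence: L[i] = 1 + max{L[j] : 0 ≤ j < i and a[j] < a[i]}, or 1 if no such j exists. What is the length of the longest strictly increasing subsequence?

5

   i    0    1    2    3    4    5    6    7    8    9
a[i]   25    2   14    5   11   21   19    4    5   20
L[i]    1    1    2    2    3    4    4    2    3    5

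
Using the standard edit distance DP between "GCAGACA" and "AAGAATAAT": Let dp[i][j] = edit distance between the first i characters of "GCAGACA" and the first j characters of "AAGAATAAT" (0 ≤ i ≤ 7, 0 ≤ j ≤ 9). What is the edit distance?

6

   ''  A  A  G  A  A  T  A  A  T
''  0  1  2  3  4  5  6  7  8  9
 G  1  1  2  2  3  4  5  6  7  8
 C  2  2  2  3  3  4  5  6  7  8
 A  3  2  2  3  3  3  4  5  6  7
 G  4  3  3  2  3  4  4  5  6  7
 A  5  4  3  3  2  3  4  4  5  6
 C  6  5  4  4  3  3  4  5  5  6
 A  7  6  5  5  4  3  4  4  5  6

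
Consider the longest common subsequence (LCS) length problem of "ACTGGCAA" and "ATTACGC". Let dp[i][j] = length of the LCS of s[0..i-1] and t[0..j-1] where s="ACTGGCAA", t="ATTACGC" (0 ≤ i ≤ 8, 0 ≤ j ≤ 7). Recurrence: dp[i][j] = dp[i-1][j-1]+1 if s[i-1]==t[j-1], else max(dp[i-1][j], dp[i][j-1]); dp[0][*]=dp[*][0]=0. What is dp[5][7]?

   ''  A  T  T  A  C  G  C
''  0  0  0  0  0  0  0  0
 A  0  1  1  1  1  1  1  1
 C  0  1  1  1  1  2  2  2
 T  0  1  2  2  2  2  2  2
 G  0  1  2  2  2  2  3  3
 G  0  1  2  2  2  2  3  3
 C  0  1  2  2  2  3  3  4
 A  0  1  2  2  3  3  3  4
 A  0  1  2  2  3  3  3  4

3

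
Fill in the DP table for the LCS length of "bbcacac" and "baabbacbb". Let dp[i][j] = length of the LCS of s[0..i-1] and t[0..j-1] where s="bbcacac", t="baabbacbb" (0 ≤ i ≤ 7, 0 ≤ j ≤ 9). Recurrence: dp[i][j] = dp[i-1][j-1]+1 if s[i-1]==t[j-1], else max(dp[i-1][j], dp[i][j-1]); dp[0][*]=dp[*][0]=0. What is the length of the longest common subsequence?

   ''  b  a  a  b  b  a  c  b  b
''  0  0  0  0  0  0  0  0  0  0
 b  0  1  1  1  1  1  1  1  1  1
 b  0  1  1  1  2  2  2  2  2  2
 c  0  1  1  1  2  2  2  3  3  3
 a  0  1  2  2  2  2  3  3  3  3
 c  0  1  2  2  2  2  3  4  4  4
 a  0  1  2  3  3  3  3  4  4  4
 c  0  1  2  3  3  3  3  4  4  4

4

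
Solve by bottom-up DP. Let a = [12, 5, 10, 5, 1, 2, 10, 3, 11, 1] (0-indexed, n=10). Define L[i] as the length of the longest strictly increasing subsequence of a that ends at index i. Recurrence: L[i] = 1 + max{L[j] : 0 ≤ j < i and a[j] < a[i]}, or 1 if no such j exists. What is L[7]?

3

   i    0    1    2    3    4    5    6    7    8    9
a[i]   12    5   10    5    1    2   10    3   11    1
L[i]    1    1    2    1    1    2    3    3    4    1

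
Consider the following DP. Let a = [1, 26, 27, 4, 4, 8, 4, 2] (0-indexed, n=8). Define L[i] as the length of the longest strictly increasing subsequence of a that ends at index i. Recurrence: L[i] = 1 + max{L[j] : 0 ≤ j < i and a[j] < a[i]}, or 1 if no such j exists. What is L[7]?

   i    0    1    2    3    4    5    6    7
a[i]    1   26   27    4    4    8    4    2
L[i]    1    2    3    2    2    3    2    2

2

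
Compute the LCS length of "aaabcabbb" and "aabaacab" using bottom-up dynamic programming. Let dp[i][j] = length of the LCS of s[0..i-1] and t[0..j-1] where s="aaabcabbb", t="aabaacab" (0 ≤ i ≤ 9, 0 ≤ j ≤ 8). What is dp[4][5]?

   ''  a  a  b  a  a  c  a  b
''  0  0  0  0  0  0  0  0  0
 a  0  1  1  1  1  1  1  1  1
 a  0  1  2  2  2  2  2  2  2
 a  0  1  2  2  3  3  3  3  3
 b  0  1  2  3  3  3  3  3  4
 c  0  1  2  3  3  3  4  4  4
 a  0  1  2  3  4  4  4  5  5
 b  0  1  2  3  4  4  4  5  6
 b  0  1  2  3  4  4  4  5  6
 b  0  1  2  3  4  4  4  5  6

3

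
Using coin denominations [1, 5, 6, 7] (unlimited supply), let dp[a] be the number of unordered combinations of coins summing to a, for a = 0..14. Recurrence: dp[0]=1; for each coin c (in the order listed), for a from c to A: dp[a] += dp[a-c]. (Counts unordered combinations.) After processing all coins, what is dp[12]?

after  coin     0     1     2     3     4     5     6     7     8     9    10    11    12    13    14
          1     1     1     1     1     1     1     1     1     1     1     1     1     1     1     1
          5     1     1     1     1     1     2     2     2     2     2     3     3     3     3     3
          6     1     1     1     1     1     2     3     3     3     3     4     5     6     6     6
          7     1     1     1     1     1     2     3     4     4     4     5     6     8     9    10

8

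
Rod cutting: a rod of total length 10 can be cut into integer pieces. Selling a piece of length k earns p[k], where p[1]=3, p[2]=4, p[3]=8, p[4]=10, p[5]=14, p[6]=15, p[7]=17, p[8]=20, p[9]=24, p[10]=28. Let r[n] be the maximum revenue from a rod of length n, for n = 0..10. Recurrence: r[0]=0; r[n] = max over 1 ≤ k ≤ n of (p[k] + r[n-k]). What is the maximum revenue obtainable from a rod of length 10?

   n    0    1    2    3    4    5    6    7    8    9   10
r[n]    0    3    6    9   12   15   18   21   24   27   30

30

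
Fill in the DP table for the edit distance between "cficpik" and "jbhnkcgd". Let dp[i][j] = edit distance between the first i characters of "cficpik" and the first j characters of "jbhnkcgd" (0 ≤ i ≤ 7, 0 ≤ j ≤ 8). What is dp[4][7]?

   ''  j  b  h  n  k  c  g  d
''  0  1  2  3  4  5  6  7  8
 c  1  1  2  3  4  5  5  6  7
 f  2  2  2  3  4  5  6  6  7
 i  3  3  3  3  4  5  6  7  7
 c  4  4  4  4  4  5  5  6  7
 p  5  5  5  5  5  5  6  6  7
 i  6  6  6  6  6  6  6  7  7
 k  7  7  7  7  7  6  7  7  8

6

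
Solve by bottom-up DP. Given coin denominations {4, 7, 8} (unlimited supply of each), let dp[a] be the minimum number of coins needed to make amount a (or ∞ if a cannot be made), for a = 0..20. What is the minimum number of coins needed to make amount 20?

 a  0  1  2  3  4  5  6  7  8  9 10 11 12 13 14 15 16 17 18 19 20
dp  0  -  -  -  1  -  -  1  1  -  -  2  2  -  2  2  2  -  3  3  3
(- denotes ∞ / unreachable)

3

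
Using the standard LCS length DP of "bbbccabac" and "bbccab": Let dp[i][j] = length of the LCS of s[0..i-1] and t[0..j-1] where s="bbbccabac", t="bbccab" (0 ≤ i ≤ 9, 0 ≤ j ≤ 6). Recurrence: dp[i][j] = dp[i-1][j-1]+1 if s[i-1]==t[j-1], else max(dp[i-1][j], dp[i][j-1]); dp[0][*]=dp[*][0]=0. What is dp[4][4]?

   ''  b  b  c  c  a  b
''  0  0  0  0  0  0  0
 b  0  1  1  1  1  1  1
 b  0  1  2  2  2  2  2
 b  0  1  2  2  2  2  3
 c  0  1  2  3  3  3  3
 c  0  1  2  3  4  4  4
 a  0  1  2  3  4  5  5
 b  0  1  2  3  4  5  6
 a  0  1  2  3  4  5  6
 c  0  1  2  3  4  5  6

3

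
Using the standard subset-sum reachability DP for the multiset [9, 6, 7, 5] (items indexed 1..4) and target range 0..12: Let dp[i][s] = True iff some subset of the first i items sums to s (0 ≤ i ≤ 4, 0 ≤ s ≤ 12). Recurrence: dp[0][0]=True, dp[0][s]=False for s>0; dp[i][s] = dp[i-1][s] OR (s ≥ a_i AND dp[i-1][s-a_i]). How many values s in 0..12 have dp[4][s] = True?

i\s   0   1   2   3   4   5   6   7   8   9  10  11  12
  0   T   F   F   F   F   F   F   F   F   F   F   F   F
  1   T   F   F   F   F   F   F   F   F   T   F   F   F
  2   T   F   F   F   F   F   T   F   F   T   F   F   F
  3   T   F   F   F   F   F   T   T   F   T   F   F   F
  4   T   F   F   F   F   T   T   T   F   T   F   T   T

7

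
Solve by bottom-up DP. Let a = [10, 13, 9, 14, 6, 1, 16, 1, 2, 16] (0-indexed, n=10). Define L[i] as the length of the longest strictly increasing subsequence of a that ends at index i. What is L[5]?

1

   i    0    1    2    3    4    5    6    7    8    9
a[i]   10   13    9   14    6    1   16    1    2   16
L[i]    1    2    1    3    1    1    4    1    2    4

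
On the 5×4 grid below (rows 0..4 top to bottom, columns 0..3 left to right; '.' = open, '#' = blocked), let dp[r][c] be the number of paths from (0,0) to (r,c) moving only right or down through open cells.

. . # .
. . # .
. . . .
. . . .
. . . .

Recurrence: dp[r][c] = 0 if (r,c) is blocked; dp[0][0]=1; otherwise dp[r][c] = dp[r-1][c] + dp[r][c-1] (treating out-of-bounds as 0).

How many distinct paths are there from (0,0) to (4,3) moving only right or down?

r\c   0   1   2   3
  0   1   1   0   0
  1   1   2   0   0
  2   1   3   3   3
  3   1   4   7  10
  4   1   5  12  22

22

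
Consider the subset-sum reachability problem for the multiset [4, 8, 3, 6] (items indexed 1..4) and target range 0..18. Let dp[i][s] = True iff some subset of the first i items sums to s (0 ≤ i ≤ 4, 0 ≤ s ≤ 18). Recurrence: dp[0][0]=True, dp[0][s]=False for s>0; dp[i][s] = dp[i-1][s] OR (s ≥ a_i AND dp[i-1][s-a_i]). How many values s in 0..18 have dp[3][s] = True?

i\s   0   1   2   3   4   5   6   7   8   9  10  11  12  13  14  15  16  17  18
  0   T   F   F   F   F   F   F   F   F   F   F   F   F   F   F   F   F   F   F
  1   T   F   F   F   T   F   F   F   F   F   F   F   F   F   F   F   F   F   F
  2   T   F   F   F   T   F   F   F   T   F   F   F   T   F   F   F   F   F   F
  3   T   F   F   T   T   F   F   T   T   F   F   T   T   F   F   T   F   F   F
  4   T   F   F   T   T   F   T   T   T   T   T   T   T   T   T   T   F   T   T

8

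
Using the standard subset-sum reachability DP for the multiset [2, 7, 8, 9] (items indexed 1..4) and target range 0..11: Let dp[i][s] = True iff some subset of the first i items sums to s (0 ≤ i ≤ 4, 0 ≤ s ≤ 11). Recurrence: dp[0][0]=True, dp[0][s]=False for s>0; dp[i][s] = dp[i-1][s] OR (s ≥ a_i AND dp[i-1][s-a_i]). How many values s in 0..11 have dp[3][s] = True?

6

i\s   0   1   2   3   4   5   6   7   8   9  10  11
  0   T   F   F   F   F   F   F   F   F   F   F   F
  1   T   F   T   F   F   F   F   F   F   F   F   F
  2   T   F   T   F   F   F   F   T   F   T   F   F
  3   T   F   T   F   F   F   F   T   T   T   T   F
  4   T   F   T   F   F   F   F   T   T   T   T   T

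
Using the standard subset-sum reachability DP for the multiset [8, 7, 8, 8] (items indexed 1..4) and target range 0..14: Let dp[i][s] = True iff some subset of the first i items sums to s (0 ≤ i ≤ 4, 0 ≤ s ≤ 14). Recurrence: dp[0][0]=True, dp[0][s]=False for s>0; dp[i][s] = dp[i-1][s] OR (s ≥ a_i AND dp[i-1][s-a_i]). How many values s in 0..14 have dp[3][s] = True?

3

i\s   0   1   2   3   4   5   6   7   8   9  10  11  12  13  14
  0   T   F   F   F   F   F   F   F   F   F   F   F   F   F   F
  1   T   F   F   F   F   F   F   F   T   F   F   F   F   F   F
  2   T   F   F   F   F   F   F   T   T   F   F   F   F   F   F
  3   T   F   F   F   F   F   F   T   T   F   F   F   F   F   F
  4   T   F   F   F   F   F   F   T   T   F   F   F   F   F   F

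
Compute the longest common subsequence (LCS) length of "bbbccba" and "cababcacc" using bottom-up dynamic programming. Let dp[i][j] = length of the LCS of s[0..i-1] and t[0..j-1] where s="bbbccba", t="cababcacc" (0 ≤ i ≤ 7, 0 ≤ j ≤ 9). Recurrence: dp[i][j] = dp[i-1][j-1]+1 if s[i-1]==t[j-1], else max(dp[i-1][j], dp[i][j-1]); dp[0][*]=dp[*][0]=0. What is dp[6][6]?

   ''  c  a  b  a  b  c  a  c  c
''  0  0  0  0  0  0  0  0  0  0
 b  0  0  0  1  1  1  1  1  1  1
 b  0  0  0  1  1  2  2  2  2  2
 b  0  0  0  1  1  2  2  2  2  2
 c  0  1  1  1  1  2  3  3  3  3
 c  0  1  1  1  1  2  3  3  4  4
 b  0  1  1  2  2  2  3  3  4  4
 a  0  1  2  2  3  3  3  4  4  4

3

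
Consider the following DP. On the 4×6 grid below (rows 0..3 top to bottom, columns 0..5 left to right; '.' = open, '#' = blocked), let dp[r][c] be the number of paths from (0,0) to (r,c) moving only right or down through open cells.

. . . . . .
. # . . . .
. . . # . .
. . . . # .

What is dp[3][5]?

r\c   0   1   2   3   4   5
  0   1   1   1   1   1   1
  1   1   0   1   2   3   4
  2   1   1   2   0   3   7
  3   1   2   4   4   0   7

7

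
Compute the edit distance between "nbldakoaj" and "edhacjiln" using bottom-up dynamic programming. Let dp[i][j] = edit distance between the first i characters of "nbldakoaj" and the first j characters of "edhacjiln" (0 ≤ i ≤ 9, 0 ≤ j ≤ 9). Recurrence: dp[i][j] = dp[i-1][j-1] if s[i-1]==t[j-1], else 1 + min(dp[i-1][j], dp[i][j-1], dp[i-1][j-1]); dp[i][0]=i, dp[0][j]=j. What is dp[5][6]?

6

   ''  e  d  h  a  c  j  i  l  n
''  0  1  2  3  4  5  6  7  8  9
 n  1  1  2  3  4  5  6  7  8  8
 b  2  2  2  3  4  5  6  7  8  9
 l  3  3  3  3  4  5  6  7  7  8
 d  4  4  3  4  4  5  6  7  8  8
 a  5  5  4  4  4  5  6  7  8  9
 k  6  6  5  5  5  5  6  7  8  9
 o  7  7  6  6  6  6  6  7  8  9
 a  8  8  7  7  6  7  7  7  8  9
 j  9  9  8  8  7  7  7  8  8  9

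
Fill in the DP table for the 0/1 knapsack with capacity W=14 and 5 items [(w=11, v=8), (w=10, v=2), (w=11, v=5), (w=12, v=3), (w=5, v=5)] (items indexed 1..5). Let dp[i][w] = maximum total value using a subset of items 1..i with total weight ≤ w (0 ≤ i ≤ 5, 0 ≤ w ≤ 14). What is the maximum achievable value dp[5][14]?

i\w   0   1   2   3   4   5   6   7   8   9  10  11  12  13  14
  0   0   0   0   0   0   0   0   0   0   0   0   0   0   0   0
  1   0   0   0   0   0   0   0   0   0   0   0   8   8   8   8
  2   0   0   0   0   0   0   0   0   0   0   2   8   8   8   8
  3   0   0   0   0   0   0   0   0   0   0   2   8   8   8   8
  4   0   0   0   0   0   0   0   0   0   0   2   8   8   8   8
  5   0   0   0   0   0   5   5   5   5   5   5   8   8   8   8

8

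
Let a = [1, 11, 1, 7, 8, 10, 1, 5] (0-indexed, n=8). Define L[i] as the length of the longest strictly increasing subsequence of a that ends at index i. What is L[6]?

1

   i    0    1    2    3    4    5    6    7
a[i]    1   11    1    7    8   10    1    5
L[i]    1    2    1    2    3    4    1    2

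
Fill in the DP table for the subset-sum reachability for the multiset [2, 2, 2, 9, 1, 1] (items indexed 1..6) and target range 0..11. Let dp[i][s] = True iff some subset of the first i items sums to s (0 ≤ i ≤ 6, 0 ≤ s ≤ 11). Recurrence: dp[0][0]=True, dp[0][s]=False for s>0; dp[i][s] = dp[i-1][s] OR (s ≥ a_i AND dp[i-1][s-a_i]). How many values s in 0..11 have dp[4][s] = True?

6

i\s   0   1   2   3   4   5   6   7   8   9  10  11
  0   T   F   F   F   F   F   F   F   F   F   F   F
  1   T   F   T   F   F   F   F   F   F   F   F   F
  2   T   F   T   F   T   F   F   F   F   F   F   F
  3   T   F   T   F   T   F   T   F   F   F   F   F
  4   T   F   T   F   T   F   T   F   F   T   F   T
  5   T   T   T   T   T   T   T   T   F   T   T   T
  6   T   T   T   T   T   T   T   T   T   T   T   T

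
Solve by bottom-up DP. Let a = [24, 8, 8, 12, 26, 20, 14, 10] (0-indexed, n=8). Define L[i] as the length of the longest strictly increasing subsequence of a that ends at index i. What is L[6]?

   i    0    1    2    3    4    5    6    7
a[i]   24    8    8   12   26   20   14   10
L[i]    1    1    1    2    3    3    3    2

3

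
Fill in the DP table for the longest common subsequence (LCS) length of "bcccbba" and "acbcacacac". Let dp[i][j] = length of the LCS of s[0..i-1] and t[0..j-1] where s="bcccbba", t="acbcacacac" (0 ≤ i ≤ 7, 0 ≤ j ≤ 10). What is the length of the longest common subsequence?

5

   ''  a  c  b  c  a  c  a  c  a  c
''  0  0  0  0  0  0  0  0  0  0  0
 b  0  0  0  1  1  1  1  1  1  1  1
 c  0  0  1  1  2  2  2  2  2  2  2
 c  0  0  1  1  2  2  3  3  3  3  3
 c  0  0  1  1  2  2  3  3  4  4  4
 b  0  0  1  2  2  2  3  3  4  4  4
 b  0  0  1  2  2  2  3  3  4  4  4
 a  0  1  1  2  2  3  3  4  4  5  5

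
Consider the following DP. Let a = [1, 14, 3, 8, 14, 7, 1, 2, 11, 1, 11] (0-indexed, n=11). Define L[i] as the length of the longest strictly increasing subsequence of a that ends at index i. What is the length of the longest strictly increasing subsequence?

   i    0    1    2    3    4    5    6    7    8    9   10
a[i]    1   14    3    8   14    7    1    2   11    1   11
L[i]    1    2    2    3    4    3    1    2    4    1    4

4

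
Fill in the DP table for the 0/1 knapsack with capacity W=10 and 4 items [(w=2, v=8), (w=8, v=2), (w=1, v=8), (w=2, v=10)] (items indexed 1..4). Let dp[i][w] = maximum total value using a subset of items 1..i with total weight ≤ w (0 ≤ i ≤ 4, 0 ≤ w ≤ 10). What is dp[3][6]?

i\w   0   1   2   3   4   5   6   7   8   9  10
  0   0   0   0   0   0   0   0   0   0   0   0
  1   0   0   8   8   8   8   8   8   8   8   8
  2   0   0   8   8   8   8   8   8   8   8  10
  3   0   8   8  16  16  16  16  16  16  16  16
  4   0   8  10  18  18  26  26  26  26  26  26

16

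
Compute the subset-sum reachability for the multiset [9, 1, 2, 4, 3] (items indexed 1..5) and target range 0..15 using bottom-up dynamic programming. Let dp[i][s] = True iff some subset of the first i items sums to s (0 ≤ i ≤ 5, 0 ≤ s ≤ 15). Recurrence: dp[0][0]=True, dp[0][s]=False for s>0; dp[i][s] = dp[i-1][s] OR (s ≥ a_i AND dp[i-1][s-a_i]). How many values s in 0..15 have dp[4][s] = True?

i\s   0   1   2   3   4   5   6   7   8   9  10  11  12  13  14  15
  0   T   F   F   F   F   F   F   F   F   F   F   F   F   F   F   F
  1   T   F   F   F   F   F   F   F   F   T   F   F   F   F   F   F
  2   T   T   F   F   F   F   F   F   F   T   T   F   F   F   F   F
  3   T   T   T   T   F   F   F   F   F   T   T   T   T   F   F   F
  4   T   T   T   T   T   T   T   T   F   T   T   T   T   T   T   T
  5   T   T   T   T   T   T   T   T   T   T   T   T   T   T   T   T

15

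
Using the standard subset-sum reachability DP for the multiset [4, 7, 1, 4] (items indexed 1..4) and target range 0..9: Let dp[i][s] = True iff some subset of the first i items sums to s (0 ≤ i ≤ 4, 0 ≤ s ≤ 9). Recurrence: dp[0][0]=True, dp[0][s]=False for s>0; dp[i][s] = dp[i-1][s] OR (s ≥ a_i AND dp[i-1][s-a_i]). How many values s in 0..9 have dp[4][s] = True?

7

i\s   0   1   2   3   4   5   6   7   8   9
  0   T   F   F   F   F   F   F   F   F   F
  1   T   F   F   F   T   F   F   F   F   F
  2   T   F   F   F   T   F   F   T   F   F
  3   T   T   F   F   T   T   F   T   T   F
  4   T   T   F   F   T   T   F   T   T   T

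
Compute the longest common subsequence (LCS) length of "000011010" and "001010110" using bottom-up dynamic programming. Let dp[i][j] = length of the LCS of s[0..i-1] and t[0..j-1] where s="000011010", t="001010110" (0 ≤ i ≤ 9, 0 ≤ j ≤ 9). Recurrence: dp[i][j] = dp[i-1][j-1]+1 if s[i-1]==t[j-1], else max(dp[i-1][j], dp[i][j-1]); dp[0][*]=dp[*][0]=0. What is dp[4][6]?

   ''  0  0  1  0  1  0  1  1  0
''  0  0  0  0  0  0  0  0  0  0
 0  0  1  1  1  1  1  1  1  1  1
 0  0  1  2  2  2  2  2  2  2  2
 0  0  1  2  2  3  3  3  3  3  3
 0  0  1  2  2  3  3  4  4  4  4
 1  0  1  2  3  3  4  4  5  5  5
 1  0  1  2  3  3  4  4  5  6  6
 0  0  1  2  3  4  4  5  5  6  7
 1  0  1  2  3  4  5  5  6  6  7
 0  0  1  2  3  4  5  6  6  6  7

4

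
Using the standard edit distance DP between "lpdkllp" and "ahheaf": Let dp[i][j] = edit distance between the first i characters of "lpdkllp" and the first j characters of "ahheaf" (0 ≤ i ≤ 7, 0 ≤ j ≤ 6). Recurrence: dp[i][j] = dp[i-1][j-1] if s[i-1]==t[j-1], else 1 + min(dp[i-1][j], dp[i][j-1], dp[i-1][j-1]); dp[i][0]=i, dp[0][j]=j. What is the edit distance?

7

   ''  a  h  h  e  a  f
''  0  1  2  3  4  5  6
 l  1  1  2  3  4  5  6
 p  2  2  2  3  4  5  6
 d  3  3  3  3  4  5  6
 k  4  4  4  4  4  5  6
 l  5  5  5  5  5  5  6
 l  6  6  6  6  6  6  6
 p  7  7  7  7  7  7  7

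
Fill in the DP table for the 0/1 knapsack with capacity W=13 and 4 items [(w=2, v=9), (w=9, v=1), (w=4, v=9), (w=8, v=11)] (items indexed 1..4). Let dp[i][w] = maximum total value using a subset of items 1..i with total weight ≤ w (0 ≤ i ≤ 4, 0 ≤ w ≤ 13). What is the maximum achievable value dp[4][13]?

20

i\w   0   1   2   3   4   5   6   7   8   9  10  11  12  13
  0   0   0   0   0   0   0   0   0   0   0   0   0   0   0
  1   0   0   9   9   9   9   9   9   9   9   9   9   9   9
  2   0   0   9   9   9   9   9   9   9   9   9  10  10  10
  3   0   0   9   9   9   9  18  18  18  18  18  18  18  18
  4   0   0   9   9   9   9  18  18  18  18  20  20  20  20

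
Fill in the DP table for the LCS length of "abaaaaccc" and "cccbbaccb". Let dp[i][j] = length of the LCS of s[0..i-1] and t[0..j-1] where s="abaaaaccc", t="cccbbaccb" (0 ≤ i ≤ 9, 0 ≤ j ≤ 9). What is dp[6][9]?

2

   ''  c  c  c  b  b  a  c  c  b
''  0  0  0  0  0  0  0  0  0  0
 a  0  0  0  0  0  0  1  1  1  1
 b  0  0  0  0  1  1  1  1  1  2
 a  0  0  0  0  1  1  2  2  2  2
 a  0  0  0  0  1  1  2  2  2  2
 a  0  0  0  0  1  1  2  2  2  2
 a  0  0  0  0  1  1  2  2  2  2
 c  0  1  1  1  1  1  2  3  3  3
 c  0  1  2  2  2  2  2  3  4  4
 c  0  1  2  3  3  3  3  3  4  4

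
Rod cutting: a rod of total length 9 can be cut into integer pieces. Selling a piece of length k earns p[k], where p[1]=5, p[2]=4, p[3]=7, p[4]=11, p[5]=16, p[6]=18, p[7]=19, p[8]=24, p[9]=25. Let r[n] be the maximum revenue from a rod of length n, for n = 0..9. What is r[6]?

   n    0    1    2    3    4    5    6    7    8    9
r[n]    0    5   10   15   20   25   30   35   40   45

30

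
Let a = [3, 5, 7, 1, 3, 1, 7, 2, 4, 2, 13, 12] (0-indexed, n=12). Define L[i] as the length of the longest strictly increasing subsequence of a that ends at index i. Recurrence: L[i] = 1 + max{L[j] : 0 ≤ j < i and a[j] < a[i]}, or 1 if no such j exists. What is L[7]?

2

   i    0    1    2    3    4    5    6    7    8    9   10   11
a[i]    3    5    7    1    3    1    7    2    4    2   13   12
L[i]    1    2    3    1    2    1    3    2    3    2    4    4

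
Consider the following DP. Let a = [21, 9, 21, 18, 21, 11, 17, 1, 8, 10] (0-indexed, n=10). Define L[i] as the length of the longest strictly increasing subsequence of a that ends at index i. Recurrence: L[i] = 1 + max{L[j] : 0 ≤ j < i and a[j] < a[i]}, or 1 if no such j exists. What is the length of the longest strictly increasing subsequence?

3

   i    0    1    2    3    4    5    6    7    8    9
a[i]   21    9   21   18   21   11   17    1    8   10
L[i]    1    1    2    2    3    2    3    1    2    3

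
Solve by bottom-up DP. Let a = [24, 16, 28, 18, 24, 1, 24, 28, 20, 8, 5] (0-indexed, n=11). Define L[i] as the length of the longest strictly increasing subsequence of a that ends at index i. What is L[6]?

3

   i    0    1    2    3    4    5    6    7    8    9   10
a[i]   24   16   28   18   24    1   24   28   20    8    5
L[i]    1    1    2    2    3    1    3    4    3    2    2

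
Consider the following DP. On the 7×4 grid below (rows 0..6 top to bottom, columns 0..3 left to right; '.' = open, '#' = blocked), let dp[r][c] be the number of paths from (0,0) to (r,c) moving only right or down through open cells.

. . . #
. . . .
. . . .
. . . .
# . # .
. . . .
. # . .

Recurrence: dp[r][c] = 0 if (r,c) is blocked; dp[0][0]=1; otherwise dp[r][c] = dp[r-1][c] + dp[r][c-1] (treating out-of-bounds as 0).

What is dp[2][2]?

r\c   0   1   2   3
  0   1   1   1   0
  1   1   2   3   3
  2   1   3   6   9
  3   1   4  10  19
  4   0   4   0  19
  5   0   4   4  23
  6   0   0   4  27

6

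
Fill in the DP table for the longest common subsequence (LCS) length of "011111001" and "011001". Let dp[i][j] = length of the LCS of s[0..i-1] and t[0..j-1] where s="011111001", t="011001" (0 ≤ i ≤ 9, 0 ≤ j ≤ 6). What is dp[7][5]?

4

   ''  0  1  1  0  0  1
''  0  0  0  0  0  0  0
 0  0  1  1  1  1  1  1
 1  0  1  2  2  2  2  2
 1  0  1  2  3  3  3  3
 1  0  1  2  3  3  3  4
 1  0  1  2  3  3  3  4
 1  0  1  2  3  3  3  4
 0  0  1  2  3  4  4  4
 0  0  1  2  3  4  5  5
 1  0  1  2  3  4  5  6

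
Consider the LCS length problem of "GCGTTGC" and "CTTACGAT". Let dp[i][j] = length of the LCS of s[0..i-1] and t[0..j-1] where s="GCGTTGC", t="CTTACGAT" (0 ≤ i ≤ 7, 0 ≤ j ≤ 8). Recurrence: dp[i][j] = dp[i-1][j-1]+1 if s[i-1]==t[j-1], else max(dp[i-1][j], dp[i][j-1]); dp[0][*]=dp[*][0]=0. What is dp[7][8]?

4

   ''  C  T  T  A  C  G  A  T
''  0  0  0  0  0  0  0  0  0
 G  0  0  0  0  0  0  1  1  1
 C  0  1  1  1  1  1  1  1  1
 G  0  1  1  1  1  1  2  2  2
 T  0  1  2  2  2  2  2  2  3
 T  0  1  2  3  3  3  3  3  3
 G  0  1  2  3  3  3  4  4  4
 C  0  1  2  3  3  4  4  4  4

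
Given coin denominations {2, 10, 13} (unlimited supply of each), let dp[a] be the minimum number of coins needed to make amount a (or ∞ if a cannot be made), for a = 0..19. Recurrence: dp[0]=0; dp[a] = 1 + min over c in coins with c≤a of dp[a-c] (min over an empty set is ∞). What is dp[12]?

2

 a  0  1  2  3  4  5  6  7  8  9 10 11 12 13 14 15 16 17 18 19
dp  0  -  1  -  2  -  3  -  4  -  1  -  2  1  3  2  4  3  5  4
(- denotes ∞ / unreachable)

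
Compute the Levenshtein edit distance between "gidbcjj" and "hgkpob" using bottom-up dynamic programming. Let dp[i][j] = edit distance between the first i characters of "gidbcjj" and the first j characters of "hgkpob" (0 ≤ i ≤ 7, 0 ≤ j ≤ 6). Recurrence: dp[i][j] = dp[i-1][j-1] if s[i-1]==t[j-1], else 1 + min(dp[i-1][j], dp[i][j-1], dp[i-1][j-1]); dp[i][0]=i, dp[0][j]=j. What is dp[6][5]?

6

   ''  h  g  k  p  o  b
''  0  1  2  3  4  5  6
 g  1  1  1  2  3  4  5
 i  2  2  2  2  3  4  5
 d  3  3  3  3  3  4  5
 b  4  4  4  4  4  4  4
 c  5  5  5  5  5  5  5
 j  6  6  6  6  6  6  6
 j  7  7  7  7  7  7  7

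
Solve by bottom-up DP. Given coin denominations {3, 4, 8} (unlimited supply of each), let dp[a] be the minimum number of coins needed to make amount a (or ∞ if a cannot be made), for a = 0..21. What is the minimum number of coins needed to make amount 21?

 a  0  1  2  3  4  5  6  7  8  9 10 11 12 13 14 15 16 17 18 19 20 21
dp  0  -  -  1  1  -  2  2  1  3  3  2  2  4  3  3  2  4  4  3  3  5
(- denotes ∞ / unreachable)

5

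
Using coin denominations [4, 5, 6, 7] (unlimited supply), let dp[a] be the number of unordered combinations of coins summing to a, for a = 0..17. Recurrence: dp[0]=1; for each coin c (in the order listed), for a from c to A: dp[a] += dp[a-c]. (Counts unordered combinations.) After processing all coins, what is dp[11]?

2

after  coin     0     1     2     3     4     5     6     7     8     9    10    11    12    13    14    15    16    17
          4     1     0     0     0     1     0     0     0     1     0     0     0     1     0     0     0     1     0
          5     1     0     0     0     1     1     0     0     1     1     1     0     1     1     1     1     1     1
          6     1     0     0     0     1     1     1     0     1     1     2     1     2     1     2     2     3     2
          7     1     0     0     0     1     1     1     1     1     1     2     2     3     2     3     3     4     4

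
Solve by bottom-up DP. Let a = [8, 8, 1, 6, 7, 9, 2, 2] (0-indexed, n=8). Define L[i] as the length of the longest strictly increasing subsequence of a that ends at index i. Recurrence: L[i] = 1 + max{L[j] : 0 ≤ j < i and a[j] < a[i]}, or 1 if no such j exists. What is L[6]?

2

   i    0    1    2    3    4    5    6    7
a[i]    8    8    1    6    7    9    2    2
L[i]    1    1    1    2    3    4    2    2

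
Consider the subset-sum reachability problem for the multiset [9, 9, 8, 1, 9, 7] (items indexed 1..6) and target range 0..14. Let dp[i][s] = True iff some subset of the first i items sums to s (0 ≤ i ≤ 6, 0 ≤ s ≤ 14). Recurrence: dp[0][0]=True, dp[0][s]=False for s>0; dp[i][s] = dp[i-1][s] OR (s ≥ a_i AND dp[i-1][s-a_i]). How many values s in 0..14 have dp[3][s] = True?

3

i\s   0   1   2   3   4   5   6   7   8   9  10  11  12  13  14
  0   T   F   F   F   F   F   F   F   F   F   F   F   F   F   F
  1   T   F   F   F   F   F   F   F   F   T   F   F   F   F   F
  2   T   F   F   F   F   F   F   F   F   T   F   F   F   F   F
  3   T   F   F   F   F   F   F   F   T   T   F   F   F   F   F
  4   T   T   F   F   F   F   F   F   T   T   T   F   F   F   F
  5   T   T   F   F   F   F   F   F   T   T   T   F   F   F   F
  6   T   T   F   F   F   F   F   T   T   T   T   F   F   F   F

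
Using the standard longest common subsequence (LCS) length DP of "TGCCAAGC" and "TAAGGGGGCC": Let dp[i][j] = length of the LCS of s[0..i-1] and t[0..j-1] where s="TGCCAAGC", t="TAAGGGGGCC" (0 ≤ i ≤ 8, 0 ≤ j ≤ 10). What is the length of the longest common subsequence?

   ''  T  A  A  G  G  G  G  G  C  C
''  0  0  0  0  0  0  0  0  0  0  0
 T  0  1  1  1  1  1  1  1  1  1  1
 G  0  1  1  1  2  2  2  2  2  2  2
 C  0  1  1  1  2  2  2  2  2  3  3
 C  0  1  1  1  2  2  2  2  2  3  4
 A  0  1  2  2  2  2  2  2  2  3  4
 A  0  1  2  3  3  3  3  3  3  3  4
 G  0  1  2  3  4  4  4  4  4  4  4
 C  0  1  2  3  4  4  4  4  4  5  5

5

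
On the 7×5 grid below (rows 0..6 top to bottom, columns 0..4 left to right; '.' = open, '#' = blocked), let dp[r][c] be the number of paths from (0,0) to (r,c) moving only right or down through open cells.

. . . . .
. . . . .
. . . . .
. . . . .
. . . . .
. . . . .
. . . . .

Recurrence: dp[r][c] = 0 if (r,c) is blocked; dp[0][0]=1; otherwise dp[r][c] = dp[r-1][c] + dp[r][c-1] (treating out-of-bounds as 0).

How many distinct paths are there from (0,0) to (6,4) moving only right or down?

210

r\c   0   1   2   3   4
  0   1   1   1   1   1
  1   1   2   3   4   5
  2   1   3   6  10  15
  3   1   4  10  20  35
  4   1   5  15  35  70
  5   1   6  21  56 126
  6   1   7  28  84 210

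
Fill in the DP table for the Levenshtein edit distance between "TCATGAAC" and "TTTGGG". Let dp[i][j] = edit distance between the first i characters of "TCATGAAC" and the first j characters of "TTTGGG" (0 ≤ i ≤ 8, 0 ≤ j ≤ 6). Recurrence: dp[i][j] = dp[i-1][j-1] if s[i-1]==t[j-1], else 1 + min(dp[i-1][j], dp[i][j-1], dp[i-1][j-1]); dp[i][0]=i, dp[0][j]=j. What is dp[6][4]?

   ''  T  T  T  G  G  G
''  0  1  2  3  4  5  6
 T  1  0  1  2  3  4  5
 C  2  1  1  2  3  4  5
 A  3  2  2  2  3  4  5
 T  4  3  2  2  3  4  5
 G  5  4  3  3  2  3  4
 A  6  5  4  4  3  3  4
 A  7  6  5  5  4  4  4
 C  8  7  6  6  5  5  5

3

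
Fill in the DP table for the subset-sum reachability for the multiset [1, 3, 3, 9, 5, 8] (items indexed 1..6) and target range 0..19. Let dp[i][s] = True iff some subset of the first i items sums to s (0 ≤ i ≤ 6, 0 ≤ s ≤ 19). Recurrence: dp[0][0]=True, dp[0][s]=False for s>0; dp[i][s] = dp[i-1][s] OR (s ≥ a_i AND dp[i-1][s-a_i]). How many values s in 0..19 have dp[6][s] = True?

i\s   0   1   2   3   4   5   6   7   8   9  10  11  12  13  14  15  16  17  18  19
  0   T   F   F   F   F   F   F   F   F   F   F   F   F   F   F   F   F   F   F   F
  1   T   T   F   F   F   F   F   F   F   F   F   F   F   F   F   F   F   F   F   F
  2   T   T   F   T   T   F   F   F   F   F   F   F   F   F   F   F   F   F   F   F
  3   T   T   F   T   T   F   T   T   F   F   F   F   F   F   F   F   F   F   F   F
  4   T   T   F   T   T   F   T   T   F   T   T   F   T   T   F   T   T   F   F   F
  5   T   T   F   T   T   T   T   T   T   T   T   T   T   T   T   T   T   T   T   F
  6   T   T   F   T   T   T   T   T   T   T   T   T   T   T   T   T   T   T   T   T

19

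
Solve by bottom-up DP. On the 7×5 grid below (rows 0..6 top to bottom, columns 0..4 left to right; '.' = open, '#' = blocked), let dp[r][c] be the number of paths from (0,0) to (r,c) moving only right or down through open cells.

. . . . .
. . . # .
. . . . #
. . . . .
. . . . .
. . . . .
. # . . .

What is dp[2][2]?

r\c   0   1   2   3   4
  0   1   1   1   1   1
  1   1   2   3   0   1
  2   1   3   6   6   0
  3   1   4  10  16  16
  4   1   5  15  31  47
  5   1   6  21  52  99
  6   1   0  21  73 172

6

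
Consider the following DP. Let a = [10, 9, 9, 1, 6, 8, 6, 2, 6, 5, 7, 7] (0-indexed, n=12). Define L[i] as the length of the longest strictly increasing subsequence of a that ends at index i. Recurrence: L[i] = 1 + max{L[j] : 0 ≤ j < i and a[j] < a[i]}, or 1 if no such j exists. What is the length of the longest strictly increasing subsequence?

   i    0    1    2    3    4    5    6    7    8    9   10   11
a[i]   10    9    9    1    6    8    6    2    6    5    7    7
L[i]    1    1    1    1    2    3    2    2    3    3    4    4

4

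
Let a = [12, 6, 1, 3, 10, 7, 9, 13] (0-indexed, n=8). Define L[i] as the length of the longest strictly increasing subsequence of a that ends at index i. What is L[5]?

   i    0    1    2    3    4    5    6    7
a[i]   12    6    1    3   10    7    9   13
L[i]    1    1    1    2    3    3    4    5

3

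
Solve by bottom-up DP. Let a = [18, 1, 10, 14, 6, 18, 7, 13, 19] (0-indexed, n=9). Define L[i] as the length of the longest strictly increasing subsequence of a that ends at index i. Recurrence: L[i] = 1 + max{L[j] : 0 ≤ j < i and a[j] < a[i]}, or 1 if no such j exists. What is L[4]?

   i    0    1    2    3    4    5    6    7    8
a[i]   18    1   10   14    6   18    7   13   19
L[i]    1    1    2    3    2    4    3    4    5

2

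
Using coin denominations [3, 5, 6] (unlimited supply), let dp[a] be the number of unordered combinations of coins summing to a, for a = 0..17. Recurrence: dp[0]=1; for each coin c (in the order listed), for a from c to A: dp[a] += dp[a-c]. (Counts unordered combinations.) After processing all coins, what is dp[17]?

after  coin     0     1     2     3     4     5     6     7     8     9    10    11    12    13    14    15    16    17
          3     1     0     0     1     0     0     1     0     0     1     0     0     1     0     0     1     0     0
          5     1     0     0     1     0     1     1     0     1     1     1     1     1     1     1     2     1     1
          6     1     0     0     1     0     1     2     0     1     2     1     2     3     1     2     4     2     3

3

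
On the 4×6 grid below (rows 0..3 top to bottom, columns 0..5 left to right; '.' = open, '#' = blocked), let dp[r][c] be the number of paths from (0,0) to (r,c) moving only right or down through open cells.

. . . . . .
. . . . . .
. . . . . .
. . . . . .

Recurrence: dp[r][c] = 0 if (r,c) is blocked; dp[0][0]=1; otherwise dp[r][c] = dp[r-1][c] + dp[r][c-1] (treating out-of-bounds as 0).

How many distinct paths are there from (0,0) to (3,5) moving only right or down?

r\c   0   1   2   3   4   5
  0   1   1   1   1   1   1
  1   1   2   3   4   5   6
  2   1   3   6  10  15  21
  3   1   4  10  20  35  56

56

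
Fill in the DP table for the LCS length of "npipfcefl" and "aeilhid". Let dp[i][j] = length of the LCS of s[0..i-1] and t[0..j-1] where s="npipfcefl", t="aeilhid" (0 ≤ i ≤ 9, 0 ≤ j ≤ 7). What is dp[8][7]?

1

   ''  a  e  i  l  h  i  d
''  0  0  0  0  0  0  0  0
 n  0  0  0  0  0  0  0  0
 p  0  0  0  0  0  0  0  0
 i  0  0  0  1  1  1  1  1
 p  0  0  0  1  1  1  1  1
 f  0  0  0  1  1  1  1  1
 c  0  0  0  1  1  1  1  1
 e  0  0  1  1  1  1  1  1
 f  0  0  1  1  1  1  1  1
 l  0  0  1  1  2  2  2  2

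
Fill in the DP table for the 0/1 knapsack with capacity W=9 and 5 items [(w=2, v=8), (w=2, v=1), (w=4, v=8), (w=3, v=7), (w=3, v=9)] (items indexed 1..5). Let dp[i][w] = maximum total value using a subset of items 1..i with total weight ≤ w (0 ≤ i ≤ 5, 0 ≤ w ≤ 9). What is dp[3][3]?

8

i\w   0   1   2   3   4   5   6   7   8   9
  0   0   0   0   0   0   0   0   0   0   0
  1   0   0   8   8   8   8   8   8   8   8
  2   0   0   8   8   9   9   9   9   9   9
  3   0   0   8   8   9   9  16  16  17  17
  4   0   0   8   8   9  15  16  16  17  23
  5   0   0   8   9   9  17  17  18  24  25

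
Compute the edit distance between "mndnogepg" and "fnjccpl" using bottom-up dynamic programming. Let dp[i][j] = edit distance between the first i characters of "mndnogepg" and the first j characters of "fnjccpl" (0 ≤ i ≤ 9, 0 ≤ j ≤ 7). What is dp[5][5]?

   ''  f  n  j  c  c  p  l
''  0  1  2  3  4  5  6  7
 m  1  1  2  3  4  5  6  7
 n  2  2  1  2  3  4  5  6
 d  3  3  2  2  3  4  5  6
 n  4  4  3  3  3  4  5  6
 o  5  5  4  4  4  4  5  6
 g  6  6  5  5  5  5  5  6
 e  7  7  6  6  6  6  6  6
 p  8  8  7  7  7  7  6  7
 g  9  9  8  8  8  8  7  7

4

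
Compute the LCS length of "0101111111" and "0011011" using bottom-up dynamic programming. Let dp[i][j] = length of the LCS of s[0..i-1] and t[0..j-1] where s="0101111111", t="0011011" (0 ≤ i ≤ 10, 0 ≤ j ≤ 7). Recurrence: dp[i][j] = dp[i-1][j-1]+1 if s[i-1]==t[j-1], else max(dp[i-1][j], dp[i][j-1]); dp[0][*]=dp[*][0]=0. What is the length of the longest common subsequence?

   ''  0  0  1  1  0  1  1
''  0  0  0  0  0  0  0  0
 0  0  1  1  1  1  1  1  1
 1  0  1  1  2  2  2  2  2
 0  0  1  2  2  2  3  3  3
 1  0  1  2  3  3  3  4  4
 1  0  1  2  3  4  4  4  5
 1  0  1  2  3  4  4  5  5
 1  0  1  2  3  4  4  5  6
 1  0  1  2  3  4  4  5  6
 1  0  1  2  3  4  4  5  6
 1  0  1  2  3  4  4  5  6

6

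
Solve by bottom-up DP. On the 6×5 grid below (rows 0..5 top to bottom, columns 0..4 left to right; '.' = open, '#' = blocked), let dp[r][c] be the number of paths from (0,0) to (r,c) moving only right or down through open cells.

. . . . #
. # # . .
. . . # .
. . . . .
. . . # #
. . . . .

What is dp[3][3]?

3

r\c   0   1   2   3   4
  0   1   1   1   1   0
  1   1   0   0   1   1
  2   1   1   1   0   1
  3   1   2   3   3   4
  4   1   3   6   0   0
  5   1   4  10  10  10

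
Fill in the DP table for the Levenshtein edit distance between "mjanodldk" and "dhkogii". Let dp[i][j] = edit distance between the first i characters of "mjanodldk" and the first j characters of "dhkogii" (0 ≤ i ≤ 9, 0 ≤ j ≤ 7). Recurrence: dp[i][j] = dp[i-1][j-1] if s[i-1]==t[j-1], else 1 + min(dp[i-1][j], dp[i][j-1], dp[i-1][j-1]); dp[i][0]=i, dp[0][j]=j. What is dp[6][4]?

   ''  d  h  k  o  g  i  i
''  0  1  2  3  4  5  6  7
 m  1  1  2  3  4  5  6  7
 j  2  2  2  3  4  5  6  7
 a  3  3  3  3  4  5  6  7
 n  4  4  4  4  4  5  6  7
 o  5  5  5  5  4  5  6  7
 d  6  5  6  6  5  5  6  7
 l  7  6  6  7  6  6  6  7
 d  8  7  7  7  7  7  7  7
 k  9  8  8  7  8  8  8  8

5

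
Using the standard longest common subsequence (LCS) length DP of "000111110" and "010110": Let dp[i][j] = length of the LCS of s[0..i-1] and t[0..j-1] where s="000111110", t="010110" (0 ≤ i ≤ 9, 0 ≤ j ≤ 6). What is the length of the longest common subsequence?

   ''  0  1  0  1  1  0
''  0  0  0  0  0  0  0
 0  0  1  1  1  1  1  1
 0  0  1  1  2  2  2  2
 0  0  1  1  2  2  2  3
 1  0  1  2  2  3  3  3
 1  0  1  2  2  3  4  4
 1  0  1  2  2  3  4  4
 1  0  1  2  2  3  4  4
 1  0  1  2  2  3  4  4
 0  0  1  2  3  3  4  5

5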